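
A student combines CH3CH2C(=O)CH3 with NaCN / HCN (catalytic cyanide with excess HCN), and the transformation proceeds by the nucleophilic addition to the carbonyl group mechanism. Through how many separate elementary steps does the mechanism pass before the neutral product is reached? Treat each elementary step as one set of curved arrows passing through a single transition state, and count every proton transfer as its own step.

2

Step 1: Nucleophilic addition: CN⁻ adds to the carbonyl carbon, pushing the π(C=O) electron pair onto oxygen and giving a tetrahedral alkoxide.
Step 2: The alkoxide is protonated in situ by undissociated HCN, yielding a cyanohydrin; the CN⁻ so formed carries on the cycle.
Total: 2 elementary steps.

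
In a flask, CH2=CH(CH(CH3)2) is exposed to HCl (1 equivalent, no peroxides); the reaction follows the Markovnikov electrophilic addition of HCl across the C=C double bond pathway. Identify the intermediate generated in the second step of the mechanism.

tertiary carbocation

Step 1: Electrophilic addition begins with the π(C=C) electrons forming a bond to the proton of HCl. Following Markovnikov's rule, the resulting cation is secondary. The H–Cl bond breaks heterolytically, releasing Cl⁻.
Step 2: A hydride (H with its bonding pair) migrates from the adjacent isopropyl carbon to the cationic centre — a 1,2-hydride shift — upgrading the secondary cation to a tertiary one.
After step 2 the species present is a tertiary carbocation.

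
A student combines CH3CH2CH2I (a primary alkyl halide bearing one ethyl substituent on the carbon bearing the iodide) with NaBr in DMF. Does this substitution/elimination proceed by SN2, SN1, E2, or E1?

SN2

Conditions: a primary substrate with a strong nucleophile in the polar aprotic solvent DMF.
These conditions are the textbook signature of the SN2 pathway.
An unhindered substrate with a strong nucleophile in a polar aprotic solvent favours one-step backside displacement.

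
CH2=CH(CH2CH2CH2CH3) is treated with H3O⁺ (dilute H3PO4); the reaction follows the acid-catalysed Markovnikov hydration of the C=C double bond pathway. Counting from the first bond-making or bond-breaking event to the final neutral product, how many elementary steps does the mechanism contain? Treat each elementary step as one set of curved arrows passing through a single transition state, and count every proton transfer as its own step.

Step 1: The π electrons of the C=C bond attack a proton of H3O⁺; Markovnikov addition places the new C–H on the less-substituted alkene carbon, so the positive charge ends up on the more-substituted carbon — a secondary carbocation. H2O is released.
(No 1,2-shift: no single shift to an adjacent carbon would give a more stable cation.)
Step 2: Water acts as the nucleophile: an oxygen lone pair bonds to the cationic carbon, giving an oxonium-ion intermediate.
Step 3: Deprotonation of the oxonium ion by a water molecule delivers the neutral alcohol and regenerates the acid catalyst.
Total: 3 elementary steps.

3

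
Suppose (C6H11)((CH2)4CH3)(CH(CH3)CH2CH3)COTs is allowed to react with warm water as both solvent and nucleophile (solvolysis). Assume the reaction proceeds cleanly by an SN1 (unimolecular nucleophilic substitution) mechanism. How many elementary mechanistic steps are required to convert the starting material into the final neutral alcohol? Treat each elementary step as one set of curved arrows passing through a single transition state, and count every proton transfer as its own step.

Step 1: Unassisted departure of TsO⁻ (taking the C–O bonding pair) generates a tertiary carbocation.
(No 1,2-shift: no single shift to an adjacent carbon would give a more stable cation.)
Step 2: H2O donates an oxygen lone pair into the empty p orbital of the cation, giving a protonated alcohol (an oxonium ion).
Step 3: Proton transfer from the O–H of the oxonium ion to a solvent molecule delivers the neutral alcohol.
Total: 3 elementary steps.

3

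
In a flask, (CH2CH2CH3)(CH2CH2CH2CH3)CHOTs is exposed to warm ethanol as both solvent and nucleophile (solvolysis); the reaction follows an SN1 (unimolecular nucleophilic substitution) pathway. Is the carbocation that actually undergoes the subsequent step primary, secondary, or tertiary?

Step 1: Rate-determining heterolysis of the C–O bond gives TsO⁻ and a secondary carbocation.
No single 1,2-shift to an adjacent carbon would give a more-substituted cation, so no rearrangement occurs.

secondary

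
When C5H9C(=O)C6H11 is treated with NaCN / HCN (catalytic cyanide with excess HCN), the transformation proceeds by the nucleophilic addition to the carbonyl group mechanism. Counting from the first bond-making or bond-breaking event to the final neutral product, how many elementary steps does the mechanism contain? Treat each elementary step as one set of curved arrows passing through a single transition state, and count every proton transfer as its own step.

Step 1: CN⁻ attacks the sp² carbonyl carbon; the C=O π bond breaks and the electrons end up as a lone pair on the alkoxide oxygen of the tetrahedral intermediate.
Step 2: The alkoxide oxygen removes a proton from HCN present in the mixture, giving a cyanohydrin and regenerating CN⁻.
Total: 2 elementary steps.

2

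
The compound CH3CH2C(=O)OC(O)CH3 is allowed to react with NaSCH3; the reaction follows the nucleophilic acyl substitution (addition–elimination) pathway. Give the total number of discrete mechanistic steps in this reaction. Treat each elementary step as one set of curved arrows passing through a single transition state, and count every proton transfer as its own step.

2

Step 1: Nucleophilic addition of CH3S⁻ to the acyl carbon breaks the π(C=O) bond and yields a tetrahedral, anionic intermediate.
Step 2: Collapse of the tetrahedral intermediate: the alkoxide oxygen pushes its lone pair back to re-form C=O while CH3CO2⁻ leaves.
Total: 2 elementary steps.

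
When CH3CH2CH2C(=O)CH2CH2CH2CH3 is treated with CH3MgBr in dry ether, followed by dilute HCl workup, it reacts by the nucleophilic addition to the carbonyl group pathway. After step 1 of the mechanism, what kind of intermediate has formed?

tetrahedral alkoxide intermediate

Step 1: the carbanion-like carbon of CH3MgBr attacks the sp² carbonyl carbon; the C=O π bond breaks and the electrons end up as a lone pair on the alkoxide oxygen of the tetrahedral intermediate.
After step 1 the species present is a tetrahedral alkoxide intermediate.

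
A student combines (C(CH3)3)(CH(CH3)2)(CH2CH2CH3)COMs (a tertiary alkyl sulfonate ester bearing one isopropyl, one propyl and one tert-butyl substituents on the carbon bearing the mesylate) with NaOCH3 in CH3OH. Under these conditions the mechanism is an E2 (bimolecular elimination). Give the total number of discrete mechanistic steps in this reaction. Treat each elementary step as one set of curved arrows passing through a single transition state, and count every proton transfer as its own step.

1

Step 1: In one step, CH3O⁻ pulls off a β-proton, the C–O bond cleaves, and a C=C double bond forms between the α- and β-carbons (E2, anti elimination).
Total: 1 elementary step.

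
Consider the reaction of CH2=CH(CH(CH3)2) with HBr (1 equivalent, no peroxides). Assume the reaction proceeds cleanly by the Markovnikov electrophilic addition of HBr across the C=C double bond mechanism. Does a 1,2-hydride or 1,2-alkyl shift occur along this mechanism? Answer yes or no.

The first-formed carbocation is secondary.
The adjacent isopropyl carbon already bears 2 other carbon substituents and has a hydrogen to migrate; after a 1,2-hydride shift from that carbon the positive charge sits on a tertiary centre.
Tertiary is more stable than secondary, so the shift occurs.

yes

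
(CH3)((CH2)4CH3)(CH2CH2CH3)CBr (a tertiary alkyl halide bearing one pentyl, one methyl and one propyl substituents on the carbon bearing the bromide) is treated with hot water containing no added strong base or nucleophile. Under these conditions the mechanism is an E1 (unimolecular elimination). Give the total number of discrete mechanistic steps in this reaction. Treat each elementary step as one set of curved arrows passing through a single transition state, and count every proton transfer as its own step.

Step 1: Unassisted departure of Br⁻ (taking the C–Br bonding pair) generates a tertiary carbocation.
(No 1,2-shift: no single shift to an adjacent carbon would give a more stable cation.)
Step 2: Loss of a β-proton to a water molecule of the solvent: the C–H bonding pair collapses toward the cationic carbon to form the C=C π bond, yielding the alkene.
Total: 2 elementary steps.

2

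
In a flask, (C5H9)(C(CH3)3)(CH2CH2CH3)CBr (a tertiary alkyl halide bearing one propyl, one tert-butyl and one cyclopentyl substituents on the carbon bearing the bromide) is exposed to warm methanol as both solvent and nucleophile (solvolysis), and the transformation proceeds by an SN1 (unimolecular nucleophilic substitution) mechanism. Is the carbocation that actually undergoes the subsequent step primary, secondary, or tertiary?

Step 1: Rate-determining heterolysis of the C–Br bond gives Br⁻ and a tertiary carbocation.
No single 1,2-shift to an adjacent carbon would give a more-substituted cation, so no rearrangement occurs.

tertiary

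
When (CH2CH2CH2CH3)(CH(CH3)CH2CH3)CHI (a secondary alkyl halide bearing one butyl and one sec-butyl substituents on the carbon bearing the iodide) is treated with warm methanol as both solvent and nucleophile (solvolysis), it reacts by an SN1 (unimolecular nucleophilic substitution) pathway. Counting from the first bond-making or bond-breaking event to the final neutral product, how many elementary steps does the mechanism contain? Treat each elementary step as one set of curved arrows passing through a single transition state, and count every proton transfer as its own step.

Step 1: The C–I bond breaks with both electrons going to the iodide; I⁻ leaves and a secondary carbocation remains.
Step 2: Carbocation rearrangement: a 1,2-hydride shift from the adjacent sec-butyl carbon converts the initially-formed secondary cation into the more stable tertiary cation.
Step 3: A lone pair on the oxygen of CH3OH attacks the carbocation, forming a new C–O σ-bond and an oxonium ion.
Step 4: A second solvent molecule removes the proton on oxygen, giving the neutral ether product.
Total: 4 elementary steps.

4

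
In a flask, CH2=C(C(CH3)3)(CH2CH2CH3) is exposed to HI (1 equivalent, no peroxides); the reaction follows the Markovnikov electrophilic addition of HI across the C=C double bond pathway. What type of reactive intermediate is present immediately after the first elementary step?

tertiary carbocation

Step 1: The π electrons of the C=C bond attack a proton of HI; Markovnikov addition places the new C–H on the less-substituted alkene carbon, so the positive charge ends up on the more-substituted carbon — a tertiary carbocation. The H–I bond breaks heterolytically, releasing I⁻.
After step 1 the species present is a tertiary carbocation.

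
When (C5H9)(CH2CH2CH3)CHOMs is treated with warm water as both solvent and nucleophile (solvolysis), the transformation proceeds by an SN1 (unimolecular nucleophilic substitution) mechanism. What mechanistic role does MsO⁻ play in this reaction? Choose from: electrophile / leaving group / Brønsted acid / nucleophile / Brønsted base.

Step 1: The C–O bond breaks with both electrons going to the mesylate; MsO⁻ leaves and a secondary carbocation remains.
MsO⁻ departs with both electrons of the breaking σ-bond — that is the definition of a leaving group.

leaving group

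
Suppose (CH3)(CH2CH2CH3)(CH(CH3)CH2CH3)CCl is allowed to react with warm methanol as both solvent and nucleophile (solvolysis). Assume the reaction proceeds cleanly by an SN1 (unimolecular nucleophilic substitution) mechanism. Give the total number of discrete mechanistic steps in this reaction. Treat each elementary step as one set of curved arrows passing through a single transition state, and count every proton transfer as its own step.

Step 1: Unassisted departure of Cl⁻ (taking the C–Cl bonding pair) generates a tertiary carbocation.
(No 1,2-shift: no single shift to an adjacent carbon would give a more stable cation.)
Step 2: A lone pair on the oxygen of CH3OH attacks the carbocation, forming a new C–O σ-bond and an oxonium ion.
Step 3: A second solvent molecule removes the proton on oxygen, giving the neutral ether product.
Total: 3 elementary steps.

3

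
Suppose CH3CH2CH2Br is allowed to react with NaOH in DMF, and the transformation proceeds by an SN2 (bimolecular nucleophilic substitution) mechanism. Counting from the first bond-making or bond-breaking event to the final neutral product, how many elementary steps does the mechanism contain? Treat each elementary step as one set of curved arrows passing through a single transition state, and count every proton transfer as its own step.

1

Step 1: Backside attack by OH⁻ on the carbon bearing the bromide: the new C–O bond forms as the C–Br bond breaks, with Walden inversion at carbon.
Total: 1 elementary step.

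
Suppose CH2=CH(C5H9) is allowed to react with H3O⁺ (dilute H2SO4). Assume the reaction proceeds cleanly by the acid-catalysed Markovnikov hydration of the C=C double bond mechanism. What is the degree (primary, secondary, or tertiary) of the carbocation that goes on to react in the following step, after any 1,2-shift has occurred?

tertiary

Step 1: Electrophilic addition begins with the π(C=C) electrons forming a bond to the proton of H3O⁺. Following Markovnikov's rule, the resulting cation is secondary. H2O is released.
Step 2: A hydride (H with its bonding pair) migrates from the adjacent cyclopentyl carbon to the cationic centre — a 1,2-hydride shift — upgrading the secondary cation to a tertiary one.
The cation rearranges from secondary to tertiary via a 1,2-hydride shift from the adjacent cyclopentyl carbon; the tertiary cation is what reacts next.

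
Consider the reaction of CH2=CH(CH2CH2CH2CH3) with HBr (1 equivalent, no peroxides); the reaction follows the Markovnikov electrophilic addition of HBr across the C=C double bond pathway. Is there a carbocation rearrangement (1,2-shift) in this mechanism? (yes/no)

no

The first-formed carbocation is secondary.
No single 1,2-shift to an adjacent carbon would produce a more-substituted cation than the one already present, so no rearrangement occurs.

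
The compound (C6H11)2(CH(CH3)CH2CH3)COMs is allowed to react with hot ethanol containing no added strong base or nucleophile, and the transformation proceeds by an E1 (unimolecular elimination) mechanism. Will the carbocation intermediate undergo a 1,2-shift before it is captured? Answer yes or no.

no

The first-formed carbocation is tertiary.
No single 1,2-shift to an adjacent carbon would produce a more-substituted cation than the one already present, so no rearrangement occurs.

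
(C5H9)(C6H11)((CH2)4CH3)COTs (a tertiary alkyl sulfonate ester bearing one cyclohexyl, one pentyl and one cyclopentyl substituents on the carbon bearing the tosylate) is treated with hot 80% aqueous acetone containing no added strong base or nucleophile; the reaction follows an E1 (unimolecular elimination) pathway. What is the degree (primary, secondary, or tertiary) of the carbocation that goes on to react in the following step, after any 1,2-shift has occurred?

Step 1: The C–O bond breaks with both electrons going to the tosylate; TsO⁻ leaves and a tertiary carbocation remains.
No single 1,2-shift to an adjacent carbon would give a more-substituted cation, so no rearrangement occurs.

tertiary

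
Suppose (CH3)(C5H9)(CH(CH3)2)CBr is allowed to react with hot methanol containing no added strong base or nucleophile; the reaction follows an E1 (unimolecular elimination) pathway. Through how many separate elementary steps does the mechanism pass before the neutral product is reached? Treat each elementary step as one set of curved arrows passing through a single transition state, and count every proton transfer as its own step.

Step 1: Rate-determining heterolysis of the C–Br bond gives Br⁻ and a tertiary carbocation.
(No 1,2-shift: no single shift to an adjacent carbon would give a more stable cation.)
Step 2: A methanol molecule (solvent) deprotonates a β-carbon; as the C–H bond breaks, those electrons form the new alkene π bond.
Total: 2 elementary steps.

2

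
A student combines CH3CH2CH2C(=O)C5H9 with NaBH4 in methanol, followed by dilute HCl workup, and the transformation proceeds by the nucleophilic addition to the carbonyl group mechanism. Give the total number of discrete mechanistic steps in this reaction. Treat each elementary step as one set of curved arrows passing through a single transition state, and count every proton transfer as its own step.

Step 1: A lone pair / filled orbital on H⁻ (delivered from BH4⁻) attacks the electrophilic carbonyl carbon; the π(C=O) electrons shift onto oxygen, producing a tetrahedral alkoxide intermediate.
Step 2: Protonation of the alkoxide by dilute HCl workup furnishes an alcohol.
Total: 2 elementary steps.

2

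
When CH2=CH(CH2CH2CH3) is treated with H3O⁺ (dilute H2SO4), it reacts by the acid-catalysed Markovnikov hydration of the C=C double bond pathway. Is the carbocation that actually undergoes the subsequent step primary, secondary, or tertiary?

secondary

Step 1: Electrophilic addition begins with the π(C=C) electrons forming a bond to the proton of H3O⁺. Following Markovnikov's rule, the resulting cation is secondary. H2O is released.
No single 1,2-shift to an adjacent carbon would give a more-substituted cation, so no rearrangement occurs.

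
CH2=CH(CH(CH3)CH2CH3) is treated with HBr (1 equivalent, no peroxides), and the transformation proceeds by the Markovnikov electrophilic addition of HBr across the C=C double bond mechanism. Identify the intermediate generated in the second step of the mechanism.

Step 1: The π electrons of the C=C bond attack a proton of HBr; Markovnikov addition places the new C–H on the less-substituted alkene carbon, so the positive charge ends up on the more-substituted carbon — a secondary carbocation. The H–Br bond breaks heterolytically, releasing Br⁻.
Step 2: Carbocation rearrangement: a 1,2-hydride shift from the adjacent sec-butyl carbon converts the initially-formed secondary cation into the more stable tertiary cation.
After step 2 the species present is a tertiary carbocation.

tertiary carbocation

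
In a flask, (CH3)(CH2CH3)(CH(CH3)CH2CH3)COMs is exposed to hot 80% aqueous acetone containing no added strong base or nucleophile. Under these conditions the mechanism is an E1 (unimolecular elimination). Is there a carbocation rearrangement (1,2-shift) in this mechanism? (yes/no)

The first-formed carbocation is tertiary.
No single 1,2-shift to an adjacent carbon would produce a more-substituted cation than the one already present, so no rearrangement occurs.

no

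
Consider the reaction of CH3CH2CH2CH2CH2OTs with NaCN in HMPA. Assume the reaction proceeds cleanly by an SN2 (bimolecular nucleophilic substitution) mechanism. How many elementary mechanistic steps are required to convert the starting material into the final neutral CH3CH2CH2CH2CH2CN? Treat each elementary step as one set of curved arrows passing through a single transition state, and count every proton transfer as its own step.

1

Step 1: CN⁻ attacks the back face of the α-carbon while TsO⁻ departs with the C–O bonding pair — a single concerted displacement through a pentacoordinate transition state.
Total: 1 elementary step.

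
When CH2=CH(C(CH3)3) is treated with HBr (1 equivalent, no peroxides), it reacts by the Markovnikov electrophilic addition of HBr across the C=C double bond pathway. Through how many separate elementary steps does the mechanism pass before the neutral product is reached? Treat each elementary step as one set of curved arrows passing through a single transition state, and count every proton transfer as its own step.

Step 1: Electrophilic addition begins with the π(C=C) electrons forming a bond to the proton of HBr. Following Markovnikov's rule, the resulting cation is secondary. The H–Br bond breaks heterolytically, releasing Br⁻.
Step 2: Carbocation rearrangement: a 1,2-methyl shift from the adjacent tert-butyl carbon converts the initially-formed secondary cation into the more stable tertiary cation.
Step 3: Nucleophilic attack by Br⁻ on the carbocation completes the addition, giving R–Br.
Total: 3 elementary steps.

3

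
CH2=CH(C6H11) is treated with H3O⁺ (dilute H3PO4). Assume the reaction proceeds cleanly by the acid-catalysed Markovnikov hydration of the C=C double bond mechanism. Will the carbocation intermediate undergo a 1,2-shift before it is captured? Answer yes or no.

yes

The first-formed carbocation is secondary.
The adjacent cyclohexyl carbon already bears 2 other carbon substituents and has a hydrogen to migrate; after a 1,2-hydride shift from that carbon the positive charge sits on a tertiary centre.
Tertiary is more stable than secondary, so the shift occurs.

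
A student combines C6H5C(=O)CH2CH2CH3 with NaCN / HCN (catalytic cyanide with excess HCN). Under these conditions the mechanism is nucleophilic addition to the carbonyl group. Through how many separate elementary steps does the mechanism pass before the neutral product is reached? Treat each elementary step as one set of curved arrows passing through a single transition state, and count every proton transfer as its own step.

2

Step 1: Nucleophilic addition: CN⁻ adds to the carbonyl carbon, pushing the π(C=O) electron pair onto oxygen and giving a tetrahedral alkoxide.
Step 2: The alkoxide oxygen removes a proton from HCN present in the mixture, giving a cyanohydrin and regenerating CN⁻.
Total: 2 elementary steps.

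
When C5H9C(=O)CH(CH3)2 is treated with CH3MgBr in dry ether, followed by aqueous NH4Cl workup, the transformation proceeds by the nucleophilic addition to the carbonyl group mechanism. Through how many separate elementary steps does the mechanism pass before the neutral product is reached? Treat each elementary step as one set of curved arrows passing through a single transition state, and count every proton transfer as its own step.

Step 1: A lone pair / filled orbital on the carbanion-like carbon of CH3MgBr attacks the electrophilic carbonyl carbon; the π(C=O) electrons shift onto oxygen, producing a tetrahedral alkoxide intermediate.
Step 2: On aqueous NH4Cl workup the alkoxide oxygen is protonated, giving an alcohol.
Total: 2 elementary steps.

2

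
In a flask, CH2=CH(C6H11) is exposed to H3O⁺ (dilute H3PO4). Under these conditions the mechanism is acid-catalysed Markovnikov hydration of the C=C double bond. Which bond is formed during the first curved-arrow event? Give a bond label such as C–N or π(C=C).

Step 1: Protonation of the alkene by H3O⁺: the π bond acts as the nucleophile and picks up H⁺, giving the more stable (Markovnikov) secondary carbocation. H2O is released.
The bond formed in this step is the C–H bond.

C–H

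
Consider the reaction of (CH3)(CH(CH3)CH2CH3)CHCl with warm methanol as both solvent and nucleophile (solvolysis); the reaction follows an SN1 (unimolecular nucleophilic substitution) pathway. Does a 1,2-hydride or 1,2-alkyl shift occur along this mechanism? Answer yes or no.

The first-formed carbocation is secondary.
The adjacent sec-butyl carbon already bears 2 other carbon substituents and has a hydrogen to migrate; after a 1,2-hydride shift from that carbon the positive charge sits on a tertiary centre.
Tertiary is more stable than secondary, so the shift occurs.

yes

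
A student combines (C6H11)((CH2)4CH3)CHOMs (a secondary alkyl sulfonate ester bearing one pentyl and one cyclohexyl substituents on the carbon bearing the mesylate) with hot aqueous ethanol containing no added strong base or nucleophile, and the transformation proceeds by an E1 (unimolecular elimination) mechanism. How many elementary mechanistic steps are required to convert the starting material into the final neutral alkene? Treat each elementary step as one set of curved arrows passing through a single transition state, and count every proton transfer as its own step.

Step 1: Rate-determining heterolysis of the C–O bond gives MsO⁻ and a secondary carbocation.
Step 2: A 1,2-hydride shift from the adjacent cyclohexyl carbon moves the positive charge from the secondary centre to an adjacent carbon, generating a more stable tertiary carbocation.
Step 3: A water (or ethanol) molecule (solvent) deprotonates a β-carbon; as the C–H bond breaks, those electrons form the new alkene π bond.
Total: 3 elementary steps.

3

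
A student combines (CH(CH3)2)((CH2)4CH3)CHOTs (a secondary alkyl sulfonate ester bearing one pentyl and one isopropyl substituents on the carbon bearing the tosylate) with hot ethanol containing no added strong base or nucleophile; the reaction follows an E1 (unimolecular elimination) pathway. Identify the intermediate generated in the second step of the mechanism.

tertiary carbocation

Step 1: Rate-determining heterolysis of the C–O bond gives TsO⁻ and a secondary carbocation.
Step 2: A hydride (H with its bonding pair) migrates from the adjacent isopropyl carbon to the cationic centre — a 1,2-hydride shift — upgrading the secondary cation to a tertiary one.
After step 2 the species present is a tertiary carbocation.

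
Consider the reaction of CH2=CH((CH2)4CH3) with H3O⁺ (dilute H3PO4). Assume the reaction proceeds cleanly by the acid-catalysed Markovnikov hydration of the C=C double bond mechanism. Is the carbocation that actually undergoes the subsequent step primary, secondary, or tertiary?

secondary

Step 1: The π electrons of the C=C bond attack a proton of H3O⁺; Markovnikov addition places the new C–H on the less-substituted alkene carbon, so the positive charge ends up on the more-substituted carbon — a secondary carbocation. H2O is released.
No single 1,2-shift to an adjacent carbon would give a more-substituted cation, so no rearrangement occurs.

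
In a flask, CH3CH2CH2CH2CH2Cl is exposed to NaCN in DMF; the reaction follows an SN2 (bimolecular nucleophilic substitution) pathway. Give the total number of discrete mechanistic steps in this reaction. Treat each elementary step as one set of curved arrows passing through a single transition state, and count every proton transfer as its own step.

Step 1: The cyanide nucleophile donates a lone pair from C to the α-carbon in a backside attack; simultaneously the C–Cl σ-bond breaks and both of its electrons leave with Cl⁻. One concerted step with inversion of configuration.
Total: 1 elementary step.

1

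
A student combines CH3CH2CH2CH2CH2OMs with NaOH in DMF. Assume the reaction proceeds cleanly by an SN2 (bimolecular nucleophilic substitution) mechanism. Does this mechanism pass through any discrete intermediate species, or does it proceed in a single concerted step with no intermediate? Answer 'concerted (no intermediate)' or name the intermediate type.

concerted (no intermediate)

OH⁻ attacks the back face of the α-carbon while MsO⁻ departs with the C–O bonding pair — a single concerted displacement through a pentacoordinate transition state.
All bond changes occur in one transition state; no discrete intermediate is formed.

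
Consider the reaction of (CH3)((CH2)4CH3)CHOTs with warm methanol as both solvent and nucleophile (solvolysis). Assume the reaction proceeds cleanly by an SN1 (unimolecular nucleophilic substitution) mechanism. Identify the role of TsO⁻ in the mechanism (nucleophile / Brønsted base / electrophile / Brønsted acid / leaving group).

leaving group

Step 1: Unassisted departure of TsO⁻ (taking the C–O bonding pair) generates a secondary carbocation.
TsO⁻ departs with both electrons of the breaking σ-bond — that is the definition of a leaving group.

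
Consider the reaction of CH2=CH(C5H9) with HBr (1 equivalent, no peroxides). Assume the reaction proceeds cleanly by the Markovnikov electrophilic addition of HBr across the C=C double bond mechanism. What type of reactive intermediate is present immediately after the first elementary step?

Step 1: Electrophilic addition begins with the π(C=C) electrons forming a bond to the proton of HBr. Following Markovnikov's rule, the resulting cation is secondary. The H–Br bond breaks heterolytically, releasing Br⁻.
After step 1 the species present is a secondary carbocation.

secondary carbocation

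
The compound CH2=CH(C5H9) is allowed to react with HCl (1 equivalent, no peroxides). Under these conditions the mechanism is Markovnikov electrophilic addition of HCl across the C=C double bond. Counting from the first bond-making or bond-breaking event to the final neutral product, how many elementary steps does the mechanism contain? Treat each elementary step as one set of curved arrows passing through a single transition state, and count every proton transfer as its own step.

3

Step 1: Protonation of the alkene by HCl: the π bond acts as the nucleophile and picks up H⁺, giving the more stable (Markovnikov) secondary carbocation. The H–Cl bond breaks heterolytically, releasing Cl⁻.
Step 2: A hydride (H with its bonding pair) migrates from the adjacent cyclopentyl carbon to the cationic centre — a 1,2-hydride shift — upgrading the secondary cation to a tertiary one.
Step 3: The Cl⁻ anion donates a lone pair to the carbocation, forming the new C–Cl σ-bond and giving the neutral alkyl halide.
Total: 3 elementary steps.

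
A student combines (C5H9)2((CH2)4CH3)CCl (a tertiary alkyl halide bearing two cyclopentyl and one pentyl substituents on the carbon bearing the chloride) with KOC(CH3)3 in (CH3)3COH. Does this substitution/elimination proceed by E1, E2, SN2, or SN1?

Conditions: a strong/bulky base with a tertiary substrate bearing a β-hydrogen.
These conditions are the textbook signature of the E2 pathway.
A strong (often hindered) base removes a β-H in concert with loss of the leaving group — bimolecular elimination.

E2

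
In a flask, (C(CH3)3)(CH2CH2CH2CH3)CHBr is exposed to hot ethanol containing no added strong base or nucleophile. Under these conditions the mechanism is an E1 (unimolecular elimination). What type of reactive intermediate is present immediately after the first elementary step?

secondary carbocation

Step 1: The C–Br bond breaks with both electrons going to the bromide; Br⁻ leaves and a secondary carbocation remains.
After step 1 the species present is a secondary carbocation.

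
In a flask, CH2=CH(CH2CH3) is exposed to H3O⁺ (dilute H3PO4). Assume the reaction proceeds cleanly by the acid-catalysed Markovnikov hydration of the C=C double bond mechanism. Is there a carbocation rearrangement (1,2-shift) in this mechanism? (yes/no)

The first-formed carbocation is secondary.
No single 1,2-shift to an adjacent carbon would produce a more-substituted cation than the one already present, so no rearrangement occurs.

no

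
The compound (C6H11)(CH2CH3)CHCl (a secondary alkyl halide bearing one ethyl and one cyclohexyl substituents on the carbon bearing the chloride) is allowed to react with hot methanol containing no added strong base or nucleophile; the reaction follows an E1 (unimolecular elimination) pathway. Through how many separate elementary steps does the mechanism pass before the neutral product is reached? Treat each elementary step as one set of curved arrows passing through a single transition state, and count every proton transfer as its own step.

3

Step 1: Unassisted departure of Cl⁻ (taking the C–Cl bonding pair) generates a secondary carbocation.
Step 2: A hydride (H with its bonding pair) migrates from the adjacent cyclohexyl carbon to the cationic centre — a 1,2-hydride shift — upgrading the secondary cation to a tertiary one.
Step 3: Loss of a β-proton to a methanol molecule of the solvent: the C–H bonding pair collapses toward the cationic carbon to form the C=C π bond, yielding the alkene.
Total: 3 elementary steps.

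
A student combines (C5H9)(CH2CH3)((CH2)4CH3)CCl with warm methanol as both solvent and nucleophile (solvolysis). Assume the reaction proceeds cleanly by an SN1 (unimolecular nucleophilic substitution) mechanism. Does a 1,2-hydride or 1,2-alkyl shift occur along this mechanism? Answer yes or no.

The first-formed carbocation is tertiary.
No single 1,2-shift to an adjacent carbon would produce a more-substituted cation than the one already present, so no rearrangement occurs.

no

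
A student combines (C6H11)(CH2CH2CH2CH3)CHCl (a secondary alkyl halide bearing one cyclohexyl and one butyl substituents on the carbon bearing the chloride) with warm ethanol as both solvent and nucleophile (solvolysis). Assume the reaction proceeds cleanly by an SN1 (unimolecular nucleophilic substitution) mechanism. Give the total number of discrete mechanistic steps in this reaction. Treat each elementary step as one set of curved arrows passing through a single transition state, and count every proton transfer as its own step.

4

Step 1: Unassisted departure of Cl⁻ (taking the C–Cl bonding pair) generates a secondary carbocation.
Step 2: Carbocation rearrangement: a 1,2-hydride shift from the adjacent cyclohexyl carbon converts the initially-formed secondary cation into the more stable tertiary cation.
Step 3: CH3CH2OH donates an oxygen lone pair into the empty p orbital of the cation, giving a protonated ether (an oxonium ion).
Step 4: Proton transfer from the O–H of the oxonium ion to a solvent molecule delivers the neutral ether.
Total: 4 elementary steps.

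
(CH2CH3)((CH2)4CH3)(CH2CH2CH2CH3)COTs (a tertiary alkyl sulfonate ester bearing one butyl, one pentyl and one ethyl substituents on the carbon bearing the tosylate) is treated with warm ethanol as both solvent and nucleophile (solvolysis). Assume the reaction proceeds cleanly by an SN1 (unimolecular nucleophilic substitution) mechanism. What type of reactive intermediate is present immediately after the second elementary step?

oxonium ion

Step 1: Ionisation: the C–O σ-bond cleaves heterolytically; both bonding electrons depart with TsO⁻, leaving a tertiary carbocation at the α-carbon.
Step 2: CH3CH2OH donates an oxygen lone pair into the empty p orbital of the cation, giving a protonated ether (an oxonium ion).
After step 2 the species present is an oxonium ion.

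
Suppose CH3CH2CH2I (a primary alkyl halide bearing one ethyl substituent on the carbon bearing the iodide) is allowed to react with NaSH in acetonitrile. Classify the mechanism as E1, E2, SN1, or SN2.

SN2

Conditions: a primary substrate with a strong nucleophile in the polar aprotic solvent acetonitrile.
These conditions are the textbook signature of the SN2 pathway.
An unhindered substrate with a strong nucleophile in a polar aprotic solvent favours one-step backside displacement.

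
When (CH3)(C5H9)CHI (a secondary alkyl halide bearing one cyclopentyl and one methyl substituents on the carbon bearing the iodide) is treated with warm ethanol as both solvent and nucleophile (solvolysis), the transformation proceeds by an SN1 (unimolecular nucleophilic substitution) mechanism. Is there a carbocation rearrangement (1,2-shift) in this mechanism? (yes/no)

yes

The first-formed carbocation is secondary.
The adjacent cyclopentyl carbon already bears 2 other carbon substituents and has a hydrogen to migrate; after a 1,2-hydride shift from that carbon the positive charge sits on a tertiary centre.
Tertiary is more stable than secondary, so the shift occurs.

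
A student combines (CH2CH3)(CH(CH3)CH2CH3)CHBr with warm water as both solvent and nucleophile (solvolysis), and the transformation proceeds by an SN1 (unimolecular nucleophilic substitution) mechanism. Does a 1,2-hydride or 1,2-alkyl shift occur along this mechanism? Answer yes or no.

The first-formed carbocation is secondary.
The adjacent sec-butyl carbon already bears 2 other carbon substituents and has a hydrogen to migrate; after a 1,2-hydride shift from that carbon the positive charge sits on a tertiary centre.
Tertiary is more stable than secondary, so the shift occurs.

yes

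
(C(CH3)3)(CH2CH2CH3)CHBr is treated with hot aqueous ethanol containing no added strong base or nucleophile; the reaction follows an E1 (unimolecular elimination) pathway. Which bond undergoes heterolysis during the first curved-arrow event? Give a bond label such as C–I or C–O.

Step 1: Ionisation: the C–Br σ-bond cleaves heterolytically; both bonding electrons depart with Br⁻, leaving a secondary carbocation at the α-carbon.
The bond broken in this step is the C–Br bond.

C–Br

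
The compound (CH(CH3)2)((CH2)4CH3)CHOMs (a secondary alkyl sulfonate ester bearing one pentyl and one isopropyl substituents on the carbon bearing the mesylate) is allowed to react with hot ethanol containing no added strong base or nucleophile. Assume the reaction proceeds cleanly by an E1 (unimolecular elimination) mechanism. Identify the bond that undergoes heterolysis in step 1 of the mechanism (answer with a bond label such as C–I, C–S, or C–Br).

C–O

Step 1: Unassisted departure of MsO⁻ (taking the C–O bonding pair) generates a secondary carbocation.
The bond broken in this step is the C–O bond.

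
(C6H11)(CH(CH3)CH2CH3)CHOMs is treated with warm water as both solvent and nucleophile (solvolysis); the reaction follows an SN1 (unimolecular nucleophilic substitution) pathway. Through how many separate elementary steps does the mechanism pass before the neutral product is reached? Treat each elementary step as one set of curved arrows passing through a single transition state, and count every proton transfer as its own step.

4

Step 1: Ionisation: the C–O σ-bond cleaves heterolytically; both bonding electrons depart with MsO⁻, leaving a secondary carbocation at the α-carbon.
Step 2: A hydride (H with its bonding pair) migrates from the adjacent sec-butyl carbon to the cationic centre — a 1,2-hydride shift — upgrading the secondary cation to a tertiary one.
Step 3: Nucleophilic capture: the oxygen of H2O bonds to the cationic carbon, producing an oxonium-ion intermediate.
Step 4: A second solvent molecule removes the proton on oxygen, giving the neutral alcohol product.
Total: 4 elementary steps.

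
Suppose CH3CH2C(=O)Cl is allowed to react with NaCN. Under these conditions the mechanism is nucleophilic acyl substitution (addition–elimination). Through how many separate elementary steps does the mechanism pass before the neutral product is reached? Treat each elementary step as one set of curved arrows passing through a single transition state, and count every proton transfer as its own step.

2

Step 1: Nucleophilic addition of CN⁻ to the acyl carbon breaks the π(C=O) bond and yields a tetrahedral, anionic intermediate.
Step 2: Collapse of the tetrahedral intermediate: the alkoxide oxygen pushes its lone pair back to re-form C=O while Cl⁻ leaves.
Total: 2 elementary steps.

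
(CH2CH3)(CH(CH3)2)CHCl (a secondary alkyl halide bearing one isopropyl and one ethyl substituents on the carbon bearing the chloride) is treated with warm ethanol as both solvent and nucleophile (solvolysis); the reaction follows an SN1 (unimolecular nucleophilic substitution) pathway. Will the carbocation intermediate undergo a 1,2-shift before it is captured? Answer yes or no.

yes

The first-formed carbocation is secondary.
The adjacent isopropyl carbon already bears 2 other carbon substituents and has a hydrogen to migrate; after a 1,2-hydride shift from that carbon the positive charge sits on a tertiary centre.
Tertiary is more stable than secondary, so the shift occurs.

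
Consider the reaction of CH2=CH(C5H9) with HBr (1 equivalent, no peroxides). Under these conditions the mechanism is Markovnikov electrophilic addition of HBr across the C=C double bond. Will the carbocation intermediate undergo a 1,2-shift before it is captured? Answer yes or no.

yes

The first-formed carbocation is secondary.
The adjacent cyclopentyl carbon already bears 2 other carbon substituents and has a hydrogen to migrate; after a 1,2-hydride shift from that carbon the positive charge sits on a tertiary centre.
Tertiary is more stable than secondary, so the shift occurs.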